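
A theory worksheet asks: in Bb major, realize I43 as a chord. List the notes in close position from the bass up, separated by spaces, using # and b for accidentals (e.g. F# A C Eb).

F A Bb D

The numeral's case and figure indicate a major seventh chord. In Bb major its root, the tonic, is Bb.
That chord is spelled Bb-D-F-A.
The figured bass 43 indicates second inversion, placing the fifth (F) in the bass: F-A-Bb-D.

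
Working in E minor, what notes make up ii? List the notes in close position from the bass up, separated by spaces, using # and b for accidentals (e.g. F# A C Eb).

ii is the minor supertonic, borrowed from the parallel major (the Dorian ii). In E minor that root is F#.
So the chord is F#-A-C#, a minor triad.

F# A C#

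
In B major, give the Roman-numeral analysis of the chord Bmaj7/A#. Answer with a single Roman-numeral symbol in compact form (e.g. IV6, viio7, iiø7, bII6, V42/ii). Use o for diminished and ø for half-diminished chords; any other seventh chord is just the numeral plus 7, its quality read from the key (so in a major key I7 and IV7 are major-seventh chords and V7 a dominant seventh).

The pitches B-D#-F#-A# form a major seventh chord rooted on B.
B is scale degree 1 in B major, and a major seventh chord on that degree is written I7.
With A# in the bass the chord is in third inversion, so the figured bass is 42.

I42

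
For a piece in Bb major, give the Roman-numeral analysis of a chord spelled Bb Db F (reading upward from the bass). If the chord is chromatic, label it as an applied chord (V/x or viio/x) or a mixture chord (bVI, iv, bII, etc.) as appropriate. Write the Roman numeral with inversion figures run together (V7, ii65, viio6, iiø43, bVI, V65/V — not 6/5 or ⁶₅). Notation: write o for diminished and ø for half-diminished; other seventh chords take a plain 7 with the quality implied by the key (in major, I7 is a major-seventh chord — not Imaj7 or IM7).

Stacked in thirds the chord is Bb-Db-F: a minor triad on Bb.
Bb is the first degree of Bb major. This is the minor tonic, borrowed from the parallel minor.

i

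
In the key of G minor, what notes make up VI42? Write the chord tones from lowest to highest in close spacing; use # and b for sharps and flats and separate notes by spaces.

In G minor, scale degree 6 is Eb, and the diatonic chord built there is a major seventh chord.
That chord is spelled Eb-G-Bb-D.
With the 42 figure the chord is in third inversion; from the bass D upward in close position it reads D-Eb-G-Bb.

D Eb G Bb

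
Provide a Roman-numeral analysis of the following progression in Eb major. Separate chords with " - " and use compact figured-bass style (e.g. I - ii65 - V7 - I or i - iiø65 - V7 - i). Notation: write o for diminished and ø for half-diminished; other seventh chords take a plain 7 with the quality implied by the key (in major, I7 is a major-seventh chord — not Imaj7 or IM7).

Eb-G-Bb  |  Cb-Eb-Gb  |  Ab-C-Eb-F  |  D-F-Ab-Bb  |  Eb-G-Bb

Eb-G-Bb: major triad on Eb = scale degree 1 → I.
Cb-Eb-Gb: major triad on Cb — chromatic; bVI (borrowed from the parallel minor).
Ab-C-Eb-F has root F, degree 2 in Eb major, so ii65.
D-F-Ab-Bb has root Bb, degree 5 in Eb major, so V65.
Eb-G-Bb: root Eb is the tonic; major triad there is I.

I - bVI - ii65 - V65 - I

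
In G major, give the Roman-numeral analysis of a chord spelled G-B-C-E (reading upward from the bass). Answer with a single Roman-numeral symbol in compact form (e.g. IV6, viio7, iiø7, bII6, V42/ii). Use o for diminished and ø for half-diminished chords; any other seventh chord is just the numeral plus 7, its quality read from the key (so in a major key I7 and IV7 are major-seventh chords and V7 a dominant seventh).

The pitches C-E-G-B form a major seventh chord rooted on C.
In G major, C is the subdominant; the diatonic major seventh chord there is IV7.
With G in the bass the chord is in second inversion, so the figured bass is 43.

IV43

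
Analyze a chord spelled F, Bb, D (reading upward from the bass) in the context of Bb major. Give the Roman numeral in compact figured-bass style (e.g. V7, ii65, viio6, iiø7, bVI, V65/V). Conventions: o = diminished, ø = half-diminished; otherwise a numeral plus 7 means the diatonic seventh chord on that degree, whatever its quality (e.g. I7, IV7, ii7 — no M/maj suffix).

Stacked in thirds the chord is Bb-D-F: a major triad on Bb.
Bb is scale degree 1 in Bb major, and a major triad on that degree is written I.
With F in the bass the chord is in second inversion, so the figured bass is 64.

I64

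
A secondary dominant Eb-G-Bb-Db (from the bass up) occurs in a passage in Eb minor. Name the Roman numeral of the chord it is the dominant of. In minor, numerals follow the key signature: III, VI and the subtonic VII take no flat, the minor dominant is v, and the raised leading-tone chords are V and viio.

The chord is a dominant seventh chord on Eb.
A dominant resolves down a perfect fifth: Eb → Ab. In Eb minor, Ab is scale degree 4, i.e. iv.

iv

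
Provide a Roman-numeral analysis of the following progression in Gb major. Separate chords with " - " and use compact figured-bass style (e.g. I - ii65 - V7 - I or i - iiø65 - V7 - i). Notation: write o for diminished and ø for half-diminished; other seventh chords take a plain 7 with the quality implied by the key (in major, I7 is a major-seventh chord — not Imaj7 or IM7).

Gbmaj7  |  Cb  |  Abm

I7 - IV - ii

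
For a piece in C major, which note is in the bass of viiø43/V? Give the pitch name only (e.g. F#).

The applied chord viiø43/V is rooted on F#: F#-A-C-E.
The figure 43 means second inversion — the fifth is in the bass.

C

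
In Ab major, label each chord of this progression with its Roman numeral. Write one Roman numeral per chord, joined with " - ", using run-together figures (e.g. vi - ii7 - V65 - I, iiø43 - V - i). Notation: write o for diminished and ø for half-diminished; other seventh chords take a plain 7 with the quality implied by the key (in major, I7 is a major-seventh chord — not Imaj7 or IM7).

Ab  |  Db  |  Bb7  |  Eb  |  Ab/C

I - IV - V7/V - V - I6

Ab has root Ab, degree 1 in Ab major, so I.
Db: major triad on Db = scale degree 4 → IV.
Bb7: chromatic; Bb is V of V, so V7/V.
Eb has root Eb, degree 5 in Ab major, so V.
Ab/C has root Ab, degree 1 in Ab major, so I6.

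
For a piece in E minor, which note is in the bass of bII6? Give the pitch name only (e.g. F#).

bII in E minor has root F; the chord is F-A-C.
The figure 6 means first inversion — the third is in the bass.

A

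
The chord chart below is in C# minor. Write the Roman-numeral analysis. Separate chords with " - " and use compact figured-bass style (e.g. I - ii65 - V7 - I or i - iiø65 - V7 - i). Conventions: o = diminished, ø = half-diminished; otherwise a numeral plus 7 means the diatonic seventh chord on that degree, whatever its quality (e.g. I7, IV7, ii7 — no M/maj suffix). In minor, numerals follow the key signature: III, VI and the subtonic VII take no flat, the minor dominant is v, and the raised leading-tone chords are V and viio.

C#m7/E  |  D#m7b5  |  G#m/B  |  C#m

i65 - iiø7 - v6 - i

C#m7/E: minor seventh chord on C# = scale degree 1 → i65.
D#m7b5: root D# is the supertonic; half-diminished seventh chord there is iiø7.
G#m/B has root G#, degree 5 in C# minor, so v6.
C#m: minor triad on C# = scale degree 1 → i.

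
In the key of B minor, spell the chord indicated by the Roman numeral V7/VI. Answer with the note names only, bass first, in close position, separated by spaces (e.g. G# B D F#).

D F# A C

V7/VI is a secondary dominant — the dominant seventh of VI. VI in B minor is G, so the applied chord's root is D, a perfect fifth above.
Building a dominant seventh chord on D gives D-F#-A-C.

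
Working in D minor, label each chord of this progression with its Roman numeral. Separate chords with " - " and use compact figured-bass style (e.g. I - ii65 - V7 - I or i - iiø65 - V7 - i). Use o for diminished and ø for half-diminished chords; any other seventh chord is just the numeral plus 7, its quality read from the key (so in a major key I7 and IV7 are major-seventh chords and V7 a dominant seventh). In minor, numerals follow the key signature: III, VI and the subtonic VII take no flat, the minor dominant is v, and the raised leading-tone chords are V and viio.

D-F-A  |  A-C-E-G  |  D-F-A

D-F-A: minor triad on D = scale degree 1 → i.
A-C-E-G has root A, degree 5 in D minor, so v7.
D-F-A has root D, degree 1 in D minor, so i.

i - v7 - i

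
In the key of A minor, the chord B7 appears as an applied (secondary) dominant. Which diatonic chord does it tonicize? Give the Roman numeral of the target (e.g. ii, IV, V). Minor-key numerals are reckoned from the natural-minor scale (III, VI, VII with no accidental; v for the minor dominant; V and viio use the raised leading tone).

The chord is a dominant seventh chord on B.
A dominant resolves down a perfect fifth: B → E. In A minor, E is scale degree 5, i.e. V.

V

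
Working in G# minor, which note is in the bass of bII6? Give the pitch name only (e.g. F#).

C#

bII in G# minor has root A; the chord is A-C#-E.
The figure 6 means first inversion — the third is in the bass.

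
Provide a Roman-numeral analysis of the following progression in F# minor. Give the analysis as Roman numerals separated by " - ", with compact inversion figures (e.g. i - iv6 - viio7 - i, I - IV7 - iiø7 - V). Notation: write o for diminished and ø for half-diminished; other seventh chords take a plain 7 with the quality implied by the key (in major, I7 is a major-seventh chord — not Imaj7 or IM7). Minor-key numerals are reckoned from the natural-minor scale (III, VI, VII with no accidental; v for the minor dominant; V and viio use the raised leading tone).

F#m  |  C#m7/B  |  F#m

i - v42 - i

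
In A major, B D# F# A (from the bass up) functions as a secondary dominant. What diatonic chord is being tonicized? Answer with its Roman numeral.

V

The chord is a dominant seventh chord on B.
A dominant resolves down a perfect fifth: B → E. In A major, E is scale degree 5, i.e. V.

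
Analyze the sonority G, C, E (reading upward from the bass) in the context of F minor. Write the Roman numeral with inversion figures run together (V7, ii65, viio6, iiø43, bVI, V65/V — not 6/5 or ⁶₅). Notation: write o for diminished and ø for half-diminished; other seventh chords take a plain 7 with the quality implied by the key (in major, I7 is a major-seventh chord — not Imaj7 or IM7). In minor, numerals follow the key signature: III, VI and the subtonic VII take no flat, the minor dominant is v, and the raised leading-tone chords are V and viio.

The pitches C-E-G form a major triad rooted on C.
C is scale degree 5 in F minor, and a major triad on that degree is written V.
With G in the bass the chord is in second inversion, so the figured bass is 64.

V64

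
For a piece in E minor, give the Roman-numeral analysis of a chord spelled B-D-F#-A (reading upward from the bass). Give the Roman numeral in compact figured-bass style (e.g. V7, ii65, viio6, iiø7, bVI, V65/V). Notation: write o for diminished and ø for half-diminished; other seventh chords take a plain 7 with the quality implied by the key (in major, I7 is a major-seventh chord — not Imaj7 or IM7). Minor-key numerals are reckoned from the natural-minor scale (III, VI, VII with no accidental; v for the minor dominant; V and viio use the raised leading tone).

The pitches B-D-F#-A form a minor seventh chord rooted on B.
B is scale degree 5 in E minor, and a minor seventh chord on that degree is written v7.

v7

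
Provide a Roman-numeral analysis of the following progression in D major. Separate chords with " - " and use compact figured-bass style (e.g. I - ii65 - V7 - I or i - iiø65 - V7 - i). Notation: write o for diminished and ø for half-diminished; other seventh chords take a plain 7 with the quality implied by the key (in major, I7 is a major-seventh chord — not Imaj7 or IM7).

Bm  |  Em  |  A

vi - ii - V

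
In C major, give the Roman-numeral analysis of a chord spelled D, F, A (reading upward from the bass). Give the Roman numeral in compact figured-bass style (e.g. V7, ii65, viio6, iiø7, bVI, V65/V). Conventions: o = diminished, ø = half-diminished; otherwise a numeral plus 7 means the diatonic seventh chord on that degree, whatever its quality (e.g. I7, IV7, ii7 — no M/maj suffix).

ii

The pitches D-F-A form a minor triad rooted on D.
In C major, D is the supertonic; the diatonic minor triad there is ii.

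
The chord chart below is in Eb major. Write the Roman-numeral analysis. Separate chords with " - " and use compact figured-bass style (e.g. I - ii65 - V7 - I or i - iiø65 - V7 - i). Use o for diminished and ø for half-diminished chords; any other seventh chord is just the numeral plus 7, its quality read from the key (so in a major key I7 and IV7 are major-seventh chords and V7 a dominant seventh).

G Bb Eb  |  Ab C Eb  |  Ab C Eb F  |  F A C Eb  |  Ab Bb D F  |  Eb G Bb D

I6 - IV - ii65 - V7/V - V42 - I7

G-Bb-Eb: major triad on Eb = scale degree 1 → I6.
Ab-C-Eb: root Ab is the subdominant; major triad there is IV.
Ab-C-Eb-F: root F is the supertonic; minor seventh chord there is ii65.
F-A-C-Eb: a dominant seventh chord on F, the applied dominant of V → V7/V.
Ab-Bb-D-F: root Bb is the dominant; dominant seventh chord there is V42.
Eb-G-Bb-D has root Eb, degree 1 in Eb major, so I7.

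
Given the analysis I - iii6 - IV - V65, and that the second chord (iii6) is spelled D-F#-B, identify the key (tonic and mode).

The anchor chord is a minor triad on B, labeled iii6.
iii6 on B implies B is the mediant; that puts the tonic at G, and the lowercase numeral fits major mode.

G major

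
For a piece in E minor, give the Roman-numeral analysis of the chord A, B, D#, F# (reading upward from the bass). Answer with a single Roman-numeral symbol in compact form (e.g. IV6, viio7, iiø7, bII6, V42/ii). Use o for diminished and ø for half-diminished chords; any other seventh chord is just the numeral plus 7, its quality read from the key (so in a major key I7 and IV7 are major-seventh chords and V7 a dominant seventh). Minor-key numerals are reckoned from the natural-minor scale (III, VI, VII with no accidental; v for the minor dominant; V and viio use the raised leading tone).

Stacked in thirds the chord is B-D#-F#-A: a dominant seventh chord on B.
B is scale degree 5 in E minor, and a dominant seventh chord on that degree is written V7.
With A in the bass the chord is in third inversion, so the figured bass is 42.

V42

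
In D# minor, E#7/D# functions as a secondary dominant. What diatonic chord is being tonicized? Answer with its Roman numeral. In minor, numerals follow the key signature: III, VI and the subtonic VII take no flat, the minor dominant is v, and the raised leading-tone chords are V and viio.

V

The chord is a dominant seventh chord on E#.
A dominant resolves down a perfect fifth: E# → A#. In D# minor, A# is scale degree 5, i.e. V.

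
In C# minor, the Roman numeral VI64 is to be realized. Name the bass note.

E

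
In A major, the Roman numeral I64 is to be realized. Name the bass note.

I in A major has root A; the chord is A-C#-E.
The figure 64 means second inversion — the fifth is in the bass.

E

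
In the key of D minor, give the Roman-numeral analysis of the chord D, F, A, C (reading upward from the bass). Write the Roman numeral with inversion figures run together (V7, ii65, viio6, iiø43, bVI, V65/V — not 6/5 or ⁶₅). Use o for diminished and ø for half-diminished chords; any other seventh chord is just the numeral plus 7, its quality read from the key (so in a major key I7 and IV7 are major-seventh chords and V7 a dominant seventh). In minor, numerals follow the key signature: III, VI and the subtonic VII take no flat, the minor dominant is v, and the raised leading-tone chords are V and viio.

i7

Stacked in thirds the chord is D-F-A-C: a minor seventh chord on D.
In D minor, D is the tonic; the diatonic minor seventh chord there is i7.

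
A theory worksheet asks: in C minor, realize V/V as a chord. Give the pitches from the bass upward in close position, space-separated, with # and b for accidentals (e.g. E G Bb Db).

D F# A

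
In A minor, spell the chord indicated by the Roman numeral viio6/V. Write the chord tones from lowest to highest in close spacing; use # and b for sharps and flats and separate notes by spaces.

F# A D#

viio6/V is a secondary leading-tone chord. The target V is E in A minor; the applied chord is rooted a semitone below, on D#.
Building a diminished triad on D# gives D#-F#-A.
The figured bass 6 indicates first inversion, placing the third (F#) in the bass: F#-A-D#.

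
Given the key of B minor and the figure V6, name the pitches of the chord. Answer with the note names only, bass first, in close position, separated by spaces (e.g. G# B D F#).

A# C# F#

In B minor, scale degree 5 is F#. The dominant is major (leading tone raised), so V is a major triad.
Stacking thirds from F# gives F#-A#-C#.
The figured bass 6 indicates first inversion, placing the third (A#) in the bass: A#-C#-F#.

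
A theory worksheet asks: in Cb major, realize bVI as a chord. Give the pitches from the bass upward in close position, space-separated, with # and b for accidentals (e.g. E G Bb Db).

Abb Cb Ebb

Scale degree 6 in Cb major is Ab; lowering it a half step gives Abb. bVI is a major triad on the lowered sixth degree, borrowed from the parallel minor.
So the chord is Abb-Cb-Ebb, a major triad.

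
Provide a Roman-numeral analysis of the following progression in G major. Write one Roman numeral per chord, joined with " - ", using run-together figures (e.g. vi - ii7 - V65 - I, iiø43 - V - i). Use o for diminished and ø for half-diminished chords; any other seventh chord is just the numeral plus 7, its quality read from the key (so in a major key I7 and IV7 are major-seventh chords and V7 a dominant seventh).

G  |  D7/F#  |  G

I - V65 - I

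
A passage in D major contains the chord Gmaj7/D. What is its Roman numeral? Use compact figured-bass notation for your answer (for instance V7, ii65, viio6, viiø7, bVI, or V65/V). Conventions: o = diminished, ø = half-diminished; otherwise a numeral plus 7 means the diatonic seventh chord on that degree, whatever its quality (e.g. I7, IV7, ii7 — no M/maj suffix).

IV43

The pitches G-B-D-F# form a major seventh chord rooted on G.
In D major, G is the subdominant; the diatonic major seventh chord there is IV7.
With D in the bass the chord is in second inversion, so the figured bass is 43.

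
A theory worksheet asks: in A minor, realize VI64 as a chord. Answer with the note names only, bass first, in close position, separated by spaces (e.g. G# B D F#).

C F A

The numeral's case and figure indicate a major triad. In A minor its root, the submediant, is F.
That chord is spelled F-A-C.
With the 64 figure the chord is in second inversion; from the bass C upward in close position it reads C-F-A.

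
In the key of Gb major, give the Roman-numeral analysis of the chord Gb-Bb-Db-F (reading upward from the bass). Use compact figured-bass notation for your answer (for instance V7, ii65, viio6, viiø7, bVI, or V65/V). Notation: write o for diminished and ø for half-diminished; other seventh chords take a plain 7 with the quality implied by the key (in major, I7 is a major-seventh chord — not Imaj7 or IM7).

I7

Stacked in thirds the chord is Gb-Bb-Db-F: a major seventh chord on Gb.
In Gb major, Gb is the tonic; the diatonic major seventh chord there is I7.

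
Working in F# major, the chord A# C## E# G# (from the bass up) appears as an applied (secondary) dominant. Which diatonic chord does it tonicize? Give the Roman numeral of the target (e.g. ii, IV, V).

vi

The chord is a dominant seventh chord on A#.
A dominant resolves down a perfect fifth: A# → D#. In F# major, D# is scale degree 6, i.e. vi.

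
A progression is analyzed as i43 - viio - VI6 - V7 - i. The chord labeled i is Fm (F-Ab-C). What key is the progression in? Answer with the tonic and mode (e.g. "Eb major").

F minor

The anchor chord is a minor triad on F, labeled i.
If F is scale degree 1 and the mode makes that degree carry a minor triad, the tonic is F and the mode is minor.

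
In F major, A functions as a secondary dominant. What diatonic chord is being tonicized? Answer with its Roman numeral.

vi

The chord is a major triad on A.
A dominant resolves down a perfect fifth: A → D. In F major, D is scale degree 6, i.e. vi.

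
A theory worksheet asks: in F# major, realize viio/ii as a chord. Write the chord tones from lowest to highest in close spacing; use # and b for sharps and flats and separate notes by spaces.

viio/ii is a secondary leading-tone chord. The target ii is G# in F# major; the applied chord is rooted a semitone below, on F##.
Building a diminished triad on F## gives F##-A#-C#.

F## A# C#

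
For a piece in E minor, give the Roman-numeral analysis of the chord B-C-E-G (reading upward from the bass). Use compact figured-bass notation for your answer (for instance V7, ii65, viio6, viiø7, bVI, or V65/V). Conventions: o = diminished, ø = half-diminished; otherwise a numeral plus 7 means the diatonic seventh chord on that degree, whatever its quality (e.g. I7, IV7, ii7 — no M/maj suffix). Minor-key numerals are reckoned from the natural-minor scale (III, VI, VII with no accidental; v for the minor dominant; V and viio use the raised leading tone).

VI42

The pitches C-E-G-B form a major seventh chord rooted on C.
C is scale degree 6 in E minor, and a major seventh chord on that degree is written VI7.
With B in the bass the chord is in third inversion, so the figured bass is 42.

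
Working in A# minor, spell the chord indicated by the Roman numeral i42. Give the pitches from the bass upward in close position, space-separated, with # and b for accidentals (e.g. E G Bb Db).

The numeral's case and figure indicate a minor seventh chord. In A# minor its root, scale degree 1, is A#.
Stacking thirds from A# gives A#-C#-E#-G#.
With the 42 figure the chord is in third inversion; from the bass G# upward in close position it reads G#-A#-C#-E#.

G# A# C# E#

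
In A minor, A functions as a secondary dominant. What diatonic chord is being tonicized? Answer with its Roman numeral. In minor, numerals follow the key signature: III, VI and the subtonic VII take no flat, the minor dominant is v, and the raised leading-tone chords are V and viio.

iv

The chord is a major triad on A.
A dominant resolves down a perfect fifth: A → D. In A minor, D is scale degree 4, i.e. iv.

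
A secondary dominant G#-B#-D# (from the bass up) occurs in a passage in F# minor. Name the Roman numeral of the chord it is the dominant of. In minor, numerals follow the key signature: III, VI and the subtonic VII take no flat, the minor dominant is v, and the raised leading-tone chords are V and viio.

V

The chord is a major triad on G#.
A dominant resolves down a perfect fifth: G# → C#. In F# minor, C# is scale degree 5, i.e. V.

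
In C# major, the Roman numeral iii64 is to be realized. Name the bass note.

B#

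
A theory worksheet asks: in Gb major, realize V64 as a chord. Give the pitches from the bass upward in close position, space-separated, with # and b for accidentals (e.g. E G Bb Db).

Ab Db F

In Gb major, the fifth degree is Db, and the diatonic chord built there is a major triad.
Stacking thirds from Db gives Db-F-Ab.
With the 64 figure the chord is in second inversion; from the bass Ab upward in close position it reads Ab-Db-F.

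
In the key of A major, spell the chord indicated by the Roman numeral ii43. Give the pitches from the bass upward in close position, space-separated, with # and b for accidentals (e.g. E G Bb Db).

F# A B D

In A major, the second degree is B, and the diatonic chord built there is a minor seventh chord.
That chord is spelled B-D-F#-A.
With the 43 figure the chord is in second inversion; from the bass F# upward in close position it reads F#-A-B-D.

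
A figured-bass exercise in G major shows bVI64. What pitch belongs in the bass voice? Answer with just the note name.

Bb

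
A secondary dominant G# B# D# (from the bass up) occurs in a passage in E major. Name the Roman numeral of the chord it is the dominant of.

vi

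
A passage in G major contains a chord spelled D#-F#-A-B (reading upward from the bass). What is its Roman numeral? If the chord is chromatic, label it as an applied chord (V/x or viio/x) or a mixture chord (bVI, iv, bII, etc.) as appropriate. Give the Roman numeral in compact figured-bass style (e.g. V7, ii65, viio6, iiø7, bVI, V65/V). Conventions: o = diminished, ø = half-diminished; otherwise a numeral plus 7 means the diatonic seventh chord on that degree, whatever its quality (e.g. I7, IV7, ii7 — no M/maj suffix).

The pitches B-D#-F#-A form a dominant seventh chord rooted on B.
B is not a diatonic chord root with this quality in G major, but it lies a perfect fifth above E (vi), so the chord functions as an applied dominant of vi.
With D# in the bass the chord is in first inversion, so the figured bass is 65.

V65/vi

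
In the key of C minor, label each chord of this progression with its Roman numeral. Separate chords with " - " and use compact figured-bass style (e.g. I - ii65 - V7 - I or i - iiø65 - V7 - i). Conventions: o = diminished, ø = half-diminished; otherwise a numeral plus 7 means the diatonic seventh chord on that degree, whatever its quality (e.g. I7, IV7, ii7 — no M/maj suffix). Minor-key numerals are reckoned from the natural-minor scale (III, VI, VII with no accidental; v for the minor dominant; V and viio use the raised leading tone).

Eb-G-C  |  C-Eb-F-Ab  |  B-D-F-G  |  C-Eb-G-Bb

Eb-G-C: root C is the tonic; minor triad there is i6.
C-Eb-F-Ab: minor seventh chord on F = scale degree 4 → iv43.
B-D-F-G: dominant seventh chord on G = scale degree 5 → V65.
C-Eb-G-Bb has root C, degree 1 in C minor, so i7.

i6 - iv43 - V65 - i7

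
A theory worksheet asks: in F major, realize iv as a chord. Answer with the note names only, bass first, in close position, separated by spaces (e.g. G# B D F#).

Bb Db F

iv is the minor subdominant, borrowed from the parallel minor. In F major that root is Bb.
So the chord is Bb-Db-F.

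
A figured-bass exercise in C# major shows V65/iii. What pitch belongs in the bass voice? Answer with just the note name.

D##

The applied chord V65/iii is rooted on B#: B#-D##-F##-A#.
The figure 65 means first inversion — the third is in the bass.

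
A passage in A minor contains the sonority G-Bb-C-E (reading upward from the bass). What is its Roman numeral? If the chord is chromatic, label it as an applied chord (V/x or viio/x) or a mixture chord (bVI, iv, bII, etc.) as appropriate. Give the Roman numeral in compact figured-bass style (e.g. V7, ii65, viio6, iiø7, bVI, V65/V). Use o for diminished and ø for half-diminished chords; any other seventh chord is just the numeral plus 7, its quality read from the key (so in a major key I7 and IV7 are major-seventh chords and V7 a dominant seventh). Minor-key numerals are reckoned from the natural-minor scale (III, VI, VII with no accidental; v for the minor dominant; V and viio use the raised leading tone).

Stacked in thirds the chord is C-E-G-Bb: a dominant seventh chord on C.
C is not a diatonic chord root with this quality in A minor, but it lies a perfect fifth above F (VI), so the chord functions as an applied dominant of VI.
With G in the bass the chord is in second inversion, so the figured bass is 43.

V43/VI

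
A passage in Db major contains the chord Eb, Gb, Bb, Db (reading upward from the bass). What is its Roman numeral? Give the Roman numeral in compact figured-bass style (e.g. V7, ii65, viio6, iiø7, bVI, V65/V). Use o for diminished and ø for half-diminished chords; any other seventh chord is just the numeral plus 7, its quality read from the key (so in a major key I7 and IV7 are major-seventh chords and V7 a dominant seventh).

ii7

Stacked in thirds the chord is Eb-Gb-Bb-Db: a minor seventh chord on Eb.
In Db major, Eb is the supertonic; the diatonic minor seventh chord there is ii7.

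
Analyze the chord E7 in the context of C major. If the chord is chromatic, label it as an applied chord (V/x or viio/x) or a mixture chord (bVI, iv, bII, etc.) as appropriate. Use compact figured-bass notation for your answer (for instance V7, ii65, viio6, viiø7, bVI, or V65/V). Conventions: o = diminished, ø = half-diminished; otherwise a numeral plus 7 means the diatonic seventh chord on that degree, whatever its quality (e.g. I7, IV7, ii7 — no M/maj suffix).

Stacked in thirds the chord is E-G#-B-D: a dominant seventh chord on E.
E is not a diatonic chord root with this quality in C major, but it lies a perfect fifth above A (vi), so the chord functions as an applied dominant of vi.

V7/vi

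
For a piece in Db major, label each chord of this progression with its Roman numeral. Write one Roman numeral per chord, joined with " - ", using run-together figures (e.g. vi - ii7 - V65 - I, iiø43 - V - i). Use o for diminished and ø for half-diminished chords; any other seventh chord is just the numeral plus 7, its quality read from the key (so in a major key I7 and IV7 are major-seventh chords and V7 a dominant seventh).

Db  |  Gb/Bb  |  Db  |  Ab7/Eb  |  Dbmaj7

Db: root Db is the tonic; major triad there is I.
Gb/Bb: root Gb is the subdominant; major triad there is IV6.
Db: root Db is the tonic; major triad there is I.
Ab7/Eb: dominant seventh chord on Ab = scale degree 5 → V43.
Dbmaj7: major seventh chord on Db = scale degree 1 → I7.

I - IV6 - I - V43 - I7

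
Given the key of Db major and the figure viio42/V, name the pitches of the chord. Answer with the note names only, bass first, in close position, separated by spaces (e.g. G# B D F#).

The slash marks an applied leading-tone chord: viio of V. In Db major, V is Ab, so the leading tone to it is G, a half step below.
Building a fully diminished seventh chord on G gives G-Bb-Db-Fb.
With the 42 figure the chord is in third inversion; from the bass Fb upward in close position it reads Fb-G-Bb-Db.

Fb G Bb Db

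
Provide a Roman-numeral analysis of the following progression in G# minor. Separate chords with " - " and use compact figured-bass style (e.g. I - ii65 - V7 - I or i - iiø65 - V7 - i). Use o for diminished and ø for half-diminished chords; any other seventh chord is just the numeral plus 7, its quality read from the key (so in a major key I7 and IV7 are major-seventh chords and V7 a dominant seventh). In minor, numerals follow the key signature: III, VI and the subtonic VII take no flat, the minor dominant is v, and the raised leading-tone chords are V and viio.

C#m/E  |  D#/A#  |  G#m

iv6 - V64 - i

C#m/E has root C#, degree 4 in G# minor, so iv6.
D#/A#: major triad on D# = scale degree 5 → V64.
G#m has root G#, degree 1 in G# minor, so i.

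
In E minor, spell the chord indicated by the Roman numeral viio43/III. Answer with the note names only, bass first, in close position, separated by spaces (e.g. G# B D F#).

C Eb F# A

viio43/III is a secondary leading-tone chord. The target III is G in E minor; the applied chord is rooted a semitone below, on F#.
Building a fully diminished seventh chord on F# gives F#-A-C-Eb.
With the 43 figure the chord is in second inversion; from the bass C upward in close position it reads C-Eb-F#-A.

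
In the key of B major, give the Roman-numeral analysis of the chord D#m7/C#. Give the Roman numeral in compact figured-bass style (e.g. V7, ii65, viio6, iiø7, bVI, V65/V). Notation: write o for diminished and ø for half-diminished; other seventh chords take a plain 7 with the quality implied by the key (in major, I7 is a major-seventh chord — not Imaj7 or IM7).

iii42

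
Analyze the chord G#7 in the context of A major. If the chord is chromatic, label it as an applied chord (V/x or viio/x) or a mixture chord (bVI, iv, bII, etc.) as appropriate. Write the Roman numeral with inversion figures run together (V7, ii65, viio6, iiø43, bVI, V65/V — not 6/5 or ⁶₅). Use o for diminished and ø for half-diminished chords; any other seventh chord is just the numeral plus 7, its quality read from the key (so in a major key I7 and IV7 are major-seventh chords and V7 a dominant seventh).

V7/iii

Stacked in thirds the chord is G#-B#-D#-F#: a dominant seventh chord on G#.
G# is not a diatonic chord root with this quality in A major, but it lies a perfect fifth above C# (iii), so the chord functions as an applied dominant of iii.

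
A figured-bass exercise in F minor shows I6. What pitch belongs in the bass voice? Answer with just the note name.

I in F minor has root F; the chord is F-A-C.
The figure 6 means first inversion — the third is in the bass.

A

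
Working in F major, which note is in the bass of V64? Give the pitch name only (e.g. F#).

G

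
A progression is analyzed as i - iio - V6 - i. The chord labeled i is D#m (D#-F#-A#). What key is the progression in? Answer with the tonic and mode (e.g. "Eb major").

The chord D#m is a minor triad rooted on D#; its label is i.
If D# is scale degree 1 and the mode makes that degree carry a minor triad, the tonic is D# and the mode is minor.

D# minor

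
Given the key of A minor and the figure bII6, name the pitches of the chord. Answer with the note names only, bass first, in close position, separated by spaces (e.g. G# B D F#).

Scale degree 2 in A minor is B; lowering it a half step gives Bb. bII6 is the Neapolitan sixth — a major triad on the lowered second degree, here in its customary first inversion.
So the chord is Bb-D-F, a major triad.
The figured bass 6 indicates first inversion, placing the third (D) in the bass: D-F-Bb.

D F Bb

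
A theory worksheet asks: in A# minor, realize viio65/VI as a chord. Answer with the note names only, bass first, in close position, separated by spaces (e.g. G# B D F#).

The slash marks an applied leading-tone chord: viio of VI. In A# minor, VI is F#, so the leading tone to it is E#, a half step below.
Building a fully diminished seventh chord on E# gives E#-G#-B-D.
The figured bass 65 indicates first inversion, placing the third (G#) in the bass: G#-B-D-E#.

G# B D E#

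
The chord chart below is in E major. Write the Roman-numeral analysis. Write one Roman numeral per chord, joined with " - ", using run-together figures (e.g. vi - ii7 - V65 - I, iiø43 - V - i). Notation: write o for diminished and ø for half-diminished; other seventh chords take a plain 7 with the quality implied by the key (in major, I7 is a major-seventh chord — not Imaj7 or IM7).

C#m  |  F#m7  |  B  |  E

C#m has root C#, degree 6 in E major, so vi.
F#m7 has root F#, degree 2 in E major, so ii7.
B has root B, degree 5 in E major, so V.
E: major triad on E = scale degree 1 → I.

vi - ii7 - V - I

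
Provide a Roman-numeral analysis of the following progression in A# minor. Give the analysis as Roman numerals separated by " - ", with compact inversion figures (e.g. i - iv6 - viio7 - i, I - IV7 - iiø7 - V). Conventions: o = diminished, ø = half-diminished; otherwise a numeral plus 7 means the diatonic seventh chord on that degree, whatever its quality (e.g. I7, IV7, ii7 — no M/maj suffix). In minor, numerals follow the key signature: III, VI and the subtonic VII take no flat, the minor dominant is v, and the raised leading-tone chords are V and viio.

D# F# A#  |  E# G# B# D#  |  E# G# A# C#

D#-F#-A#: minor triad on D# = scale degree 4 → iv.
E#-G#-B#-D#: minor seventh chord on E# = scale degree 5 → v7.
E#-G#-A#-C#: root A# is the tonic; minor seventh chord there is i43.

iv - v7 - i43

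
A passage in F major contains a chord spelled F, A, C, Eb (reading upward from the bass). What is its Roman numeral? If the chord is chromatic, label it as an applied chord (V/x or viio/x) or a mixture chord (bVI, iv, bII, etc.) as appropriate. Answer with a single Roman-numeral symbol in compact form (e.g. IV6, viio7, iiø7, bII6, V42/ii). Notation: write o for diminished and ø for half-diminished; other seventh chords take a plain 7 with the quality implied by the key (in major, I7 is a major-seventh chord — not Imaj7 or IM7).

The pitches F-A-C-Eb form a dominant seventh chord rooted on F.
F is not a diatonic chord root with this quality in F major, but it lies a perfect fifth above Bb (IV), so the chord functions as an applied dominant of IV.

V7/IV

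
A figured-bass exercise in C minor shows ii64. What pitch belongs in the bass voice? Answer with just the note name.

ii in C minor has root D; the chord is D-F-A.
The figure 64 means second inversion — the fifth is in the bass.

A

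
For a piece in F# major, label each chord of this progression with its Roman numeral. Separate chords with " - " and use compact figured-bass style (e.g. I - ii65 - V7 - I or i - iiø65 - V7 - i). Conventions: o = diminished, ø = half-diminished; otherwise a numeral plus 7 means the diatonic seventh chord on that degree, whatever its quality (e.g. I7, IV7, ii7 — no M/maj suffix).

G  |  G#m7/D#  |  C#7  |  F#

bII - ii43 - V7 - I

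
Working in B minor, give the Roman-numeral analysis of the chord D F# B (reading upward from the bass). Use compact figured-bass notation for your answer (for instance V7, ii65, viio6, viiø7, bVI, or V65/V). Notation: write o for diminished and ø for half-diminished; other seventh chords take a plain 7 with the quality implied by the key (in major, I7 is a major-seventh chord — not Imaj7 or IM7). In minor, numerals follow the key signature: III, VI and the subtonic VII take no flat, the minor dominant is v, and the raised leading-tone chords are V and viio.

i6

Stacked in thirds the chord is B-D-F#: a minor triad on B.
B is scale degree 1 in B minor, and a minor triad on that degree is written i.
With D in the bass the chord is in first inversion, so the figured bass is 6.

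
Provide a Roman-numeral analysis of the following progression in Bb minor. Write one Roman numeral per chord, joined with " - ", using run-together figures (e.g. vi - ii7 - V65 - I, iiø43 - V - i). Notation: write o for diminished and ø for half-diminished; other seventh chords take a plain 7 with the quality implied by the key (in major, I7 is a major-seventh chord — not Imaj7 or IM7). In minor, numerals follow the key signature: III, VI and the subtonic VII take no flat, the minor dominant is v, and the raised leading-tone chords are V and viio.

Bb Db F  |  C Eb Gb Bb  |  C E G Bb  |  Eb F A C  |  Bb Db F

Bb-Db-F: root Bb is the tonic; minor triad there is i.
C-Eb-Gb-Bb has root C, degree 2 in Bb minor, so iiø7.
C-E-G-Bb: a dominant seventh chord on C, the applied dominant of V → V7/V.
Eb-F-A-C: dominant seventh chord on F = scale degree 5 → V42.
Bb-Db-F has root Bb, degree 1 in Bb minor, so i.

i - iiø7 - V7/V - V42 - i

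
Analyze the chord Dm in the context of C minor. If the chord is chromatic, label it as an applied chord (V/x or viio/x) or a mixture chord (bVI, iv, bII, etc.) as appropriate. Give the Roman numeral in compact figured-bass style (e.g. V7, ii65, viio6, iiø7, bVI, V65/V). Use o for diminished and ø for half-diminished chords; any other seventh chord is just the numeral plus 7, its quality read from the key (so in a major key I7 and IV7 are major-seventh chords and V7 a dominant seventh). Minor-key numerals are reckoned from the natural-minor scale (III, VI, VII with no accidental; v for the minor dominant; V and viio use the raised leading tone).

ii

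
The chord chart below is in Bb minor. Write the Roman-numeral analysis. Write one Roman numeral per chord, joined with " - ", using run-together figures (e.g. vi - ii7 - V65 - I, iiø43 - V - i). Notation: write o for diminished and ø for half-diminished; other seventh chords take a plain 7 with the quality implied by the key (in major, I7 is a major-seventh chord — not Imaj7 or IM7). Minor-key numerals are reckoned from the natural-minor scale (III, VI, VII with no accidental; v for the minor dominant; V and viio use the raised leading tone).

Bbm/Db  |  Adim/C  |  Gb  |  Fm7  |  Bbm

Bbm/Db has root Bb, degree 1 in Bb minor, so i6.
Adim/C: root A is the leading tone; diminished triad there is viio6.
Gb: major triad on Gb = scale degree 6 → VI.
Fm7: minor seventh chord on F = scale degree 5 → v7.
Bbm has root Bb, degree 1 in Bb minor, so i.

i6 - viio6 - VI - v7 - i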